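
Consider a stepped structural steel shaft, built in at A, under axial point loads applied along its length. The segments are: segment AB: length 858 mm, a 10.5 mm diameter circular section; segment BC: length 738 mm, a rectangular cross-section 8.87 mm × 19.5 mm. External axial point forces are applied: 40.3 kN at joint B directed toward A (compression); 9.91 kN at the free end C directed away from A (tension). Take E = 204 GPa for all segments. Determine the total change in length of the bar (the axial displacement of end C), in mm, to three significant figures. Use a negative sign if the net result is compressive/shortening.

Internal axial forces (sectioning from the free end, tension +): N_BC = 9.91 kN, N_AB = -30.39 kN.
A_AB = 86.59 mm².
A_BC = 173 mm².
δ_AB = -30390·858/(86.59·204000) = -1.476 mm
δ_BC = 9910·738/(173·204000) = 0.2073 mm
δ = Σδ_i = -1.269 mm.

-1.27 mm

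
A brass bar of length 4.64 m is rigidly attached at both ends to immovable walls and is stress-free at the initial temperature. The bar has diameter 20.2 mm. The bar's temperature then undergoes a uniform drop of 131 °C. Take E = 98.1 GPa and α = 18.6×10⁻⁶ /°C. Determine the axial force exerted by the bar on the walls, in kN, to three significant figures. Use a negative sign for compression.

Free thermal expansion αLΔT = 18.6e-6 · 4640 · -131 = -11.31 mm.
The walls impose strain ε = −(-11.31)/4640 = 2.4366e-03; σ = Eε = 98100 · 2.4366e-03 = 239 MPa.
Wall reaction R = σ·A = 239·320.5 = 76600 N = 76.6 kN.

76.6 kN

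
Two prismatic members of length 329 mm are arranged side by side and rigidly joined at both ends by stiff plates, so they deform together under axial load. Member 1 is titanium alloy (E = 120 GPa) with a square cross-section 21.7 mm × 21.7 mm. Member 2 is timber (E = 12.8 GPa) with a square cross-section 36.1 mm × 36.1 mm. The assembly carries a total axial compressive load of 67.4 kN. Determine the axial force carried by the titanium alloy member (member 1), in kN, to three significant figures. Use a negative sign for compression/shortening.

A_1 = 470.9 mm².
A_2 = 1303 mm².
Equal strain + equilibrium ⇒ each member carries load in proportion to AE: A₁E₁ = 56510000 N, A₂E₂ = 16680000 N, ΣAE = 73190000 N.
F₁ = P·A₁E₁/ΣAE = -67400·56510000/73190000 = -52040 N.

-52.0 kN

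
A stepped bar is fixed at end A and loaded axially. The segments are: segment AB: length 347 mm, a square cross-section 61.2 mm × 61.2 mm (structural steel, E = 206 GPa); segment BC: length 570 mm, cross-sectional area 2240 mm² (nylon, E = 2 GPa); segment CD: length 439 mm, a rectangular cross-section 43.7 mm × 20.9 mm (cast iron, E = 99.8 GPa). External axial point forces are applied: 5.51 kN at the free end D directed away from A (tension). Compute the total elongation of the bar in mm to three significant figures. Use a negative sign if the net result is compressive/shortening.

0.730 mm

Internal axial forces (sectioning from the free end, tension +): N_CD = 5.51 kN, N_BC = 5.51 kN, N_AB = 5.51 kN.
A_AB = 3745 mm².
A_CD = 913.3 mm².
δ_AB = 5510·347/(3745·206000) = 0.002478 mm
δ_BC = 5510·570/(2240·2000) = 0.701 mm
δ_CD = 5510·439/(913.3·99800) = 0.02654 mm
δ = Σδ_i = 0.7301 mm.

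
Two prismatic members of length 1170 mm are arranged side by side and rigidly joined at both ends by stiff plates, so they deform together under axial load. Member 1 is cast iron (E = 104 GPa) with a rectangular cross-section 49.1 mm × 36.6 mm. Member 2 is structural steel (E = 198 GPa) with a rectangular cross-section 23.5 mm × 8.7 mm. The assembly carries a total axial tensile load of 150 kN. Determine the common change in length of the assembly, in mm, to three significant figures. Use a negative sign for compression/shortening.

A_1 = 1797 mm².
A_2 = 204.4 mm².
Equal strain + equilibrium ⇒ each member carries load in proportion to AE: A₁E₁ = 186900000 N, A₂E₂ = 40480000 N, ΣAE = 227400000 N.
δ = PL/ΣAE = 150000·1170/227400000 = 0.7719 mm.

0.772 mm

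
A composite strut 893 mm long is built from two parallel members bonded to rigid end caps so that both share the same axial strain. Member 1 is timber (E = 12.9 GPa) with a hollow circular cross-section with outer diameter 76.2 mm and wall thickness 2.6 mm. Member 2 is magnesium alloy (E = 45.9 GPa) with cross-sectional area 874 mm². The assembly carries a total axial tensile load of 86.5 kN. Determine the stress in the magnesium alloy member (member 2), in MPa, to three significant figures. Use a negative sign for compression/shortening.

A_1 = 601.2 mm².
Equal strain + equilibrium ⇒ each member carries load in proportion to AE: A₁E₁ = 7755000 N, A₂E₂ = 40120000 N, ΣAE = 47870000 N.
σ₂ = P·E₂/ΣAE = 86500·45900/47870000 = 82.94 MPa.

82.9 MPa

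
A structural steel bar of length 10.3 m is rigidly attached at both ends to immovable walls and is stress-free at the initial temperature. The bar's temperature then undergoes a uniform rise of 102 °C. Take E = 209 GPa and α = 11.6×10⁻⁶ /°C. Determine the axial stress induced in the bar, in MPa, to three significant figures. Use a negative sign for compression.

-247 MPa

Free thermal expansion αLΔT = 11.6e-6 · 10300 · 102 = 12.19 mm.
The walls impose strain ε = −(12.19)/10300 = -1.1832e-03; σ = Eε = 209000 · -1.1832e-03 = -247.3 MPa.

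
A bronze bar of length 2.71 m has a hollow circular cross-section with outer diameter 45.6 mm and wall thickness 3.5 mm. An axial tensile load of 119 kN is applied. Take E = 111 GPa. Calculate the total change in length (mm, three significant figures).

6.28 mm

A = 462.9 mm².
δ_mech = NL/(AE) = 119000·2710/(462.9·111000) = 6.276 mm.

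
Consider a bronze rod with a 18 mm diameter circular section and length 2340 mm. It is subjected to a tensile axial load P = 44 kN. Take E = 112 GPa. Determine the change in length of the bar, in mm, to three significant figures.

3.61 mm

A = 254.5 mm².
δ_mech = NL/(AE) = 44000·2340/(254.5·112000) = 3.613 mm.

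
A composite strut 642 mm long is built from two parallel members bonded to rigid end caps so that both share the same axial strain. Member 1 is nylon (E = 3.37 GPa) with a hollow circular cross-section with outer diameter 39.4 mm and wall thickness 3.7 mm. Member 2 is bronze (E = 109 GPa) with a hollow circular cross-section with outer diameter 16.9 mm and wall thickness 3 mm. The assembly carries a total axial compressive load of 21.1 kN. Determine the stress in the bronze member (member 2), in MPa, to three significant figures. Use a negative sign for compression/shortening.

A_1 = 415 mm².
A_2 = 131 mm².
Equal strain + equilibrium ⇒ each member carries load in proportion to AE: A₁E₁ = 1398000 N, A₂E₂ = 14280000 N, ΣAE = 15680000 N.
σ₂ = P·E₂/ΣAE = -21100·109000/15680000 = -146.7 MPa.

-147 MPa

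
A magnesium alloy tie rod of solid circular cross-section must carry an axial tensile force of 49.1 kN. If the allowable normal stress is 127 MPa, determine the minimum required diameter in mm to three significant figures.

22.2 mm

Required area A ≥ P/σ_allow = 49100/127 = 386.6 mm².
For a solid circular section, d ≥ √(4A/π) = 22.19 mm.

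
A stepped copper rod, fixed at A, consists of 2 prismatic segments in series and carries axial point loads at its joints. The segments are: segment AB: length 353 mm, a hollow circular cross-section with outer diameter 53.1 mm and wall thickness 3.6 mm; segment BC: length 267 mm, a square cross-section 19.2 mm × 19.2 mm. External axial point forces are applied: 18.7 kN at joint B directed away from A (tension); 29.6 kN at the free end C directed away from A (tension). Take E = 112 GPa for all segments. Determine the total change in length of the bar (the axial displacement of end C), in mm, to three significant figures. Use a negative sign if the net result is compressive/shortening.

0.463 mm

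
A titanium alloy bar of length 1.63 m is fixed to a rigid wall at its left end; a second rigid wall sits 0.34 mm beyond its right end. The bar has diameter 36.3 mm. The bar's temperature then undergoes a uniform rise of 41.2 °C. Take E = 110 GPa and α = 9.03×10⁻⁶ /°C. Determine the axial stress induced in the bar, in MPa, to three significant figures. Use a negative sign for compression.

Free thermal expansion αLΔT = 9.03e-6 · 1630 · 41.2 = 0.6064 mm.
The walls engage after the gap closes; constrained expansion = 0.6064 − 0.34 = 0.2664 mm.
The walls impose strain ε = −(0.2664)/1630 = -1.6345e-04; σ = Eε = 110000 · -1.6345e-04 = -17.98 MPa.

-18.0 MPa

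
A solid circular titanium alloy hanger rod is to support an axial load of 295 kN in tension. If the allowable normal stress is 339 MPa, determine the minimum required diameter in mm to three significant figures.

Required area A ≥ P/σ_allow = 295000/339 = 870.2 mm².
For a solid circular section, d ≥ √(4A/π) = 33.29 mm.

33.3 mm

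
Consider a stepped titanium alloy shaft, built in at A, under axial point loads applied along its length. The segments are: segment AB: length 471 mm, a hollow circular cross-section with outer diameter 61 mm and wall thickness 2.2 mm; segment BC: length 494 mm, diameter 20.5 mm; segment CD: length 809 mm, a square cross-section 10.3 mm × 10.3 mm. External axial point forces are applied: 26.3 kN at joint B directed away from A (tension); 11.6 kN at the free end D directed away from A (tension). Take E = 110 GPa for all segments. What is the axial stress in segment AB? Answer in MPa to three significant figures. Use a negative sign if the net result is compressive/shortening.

Internal axial forces (sectioning from the free end, tension +): N_CD = 11.6 kN, N_BC = 11.6 kN, N_AB = 37.9 kN.
A_AB = 406.4 mm².
σ_AB = N_AB/A_AB = 37900/406.4 = 93.26 MPa.

93.3 MPa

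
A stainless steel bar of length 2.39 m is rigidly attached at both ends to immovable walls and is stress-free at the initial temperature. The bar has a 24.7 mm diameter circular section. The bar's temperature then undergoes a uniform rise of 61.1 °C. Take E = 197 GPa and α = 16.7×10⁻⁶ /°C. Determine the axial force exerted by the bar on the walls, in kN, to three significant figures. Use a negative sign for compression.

-96.3 kN

Free thermal expansion αLΔT = 16.7e-6 · 2390 · 61.1 = 2.439 mm.
The walls impose strain ε = −(2.439)/2390 = -1.0204e-03; σ = Eε = 197000 · -1.0204e-03 = -201 MPa.
Wall reaction R = σ·A = -201·479.2 = -96320 N = -96.32 kN.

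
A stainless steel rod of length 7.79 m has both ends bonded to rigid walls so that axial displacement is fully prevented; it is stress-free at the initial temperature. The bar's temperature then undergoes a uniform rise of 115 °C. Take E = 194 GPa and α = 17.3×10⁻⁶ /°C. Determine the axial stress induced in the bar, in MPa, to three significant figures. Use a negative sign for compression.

-386 MPa

Free thermal expansion αLΔT = 17.3e-6 · 7790 · 115 = 15.5 mm.
The walls impose strain ε = −(15.5)/7790 = -1.9895e-03; σ = Eε = 194000 · -1.9895e-03 = -386 MPa.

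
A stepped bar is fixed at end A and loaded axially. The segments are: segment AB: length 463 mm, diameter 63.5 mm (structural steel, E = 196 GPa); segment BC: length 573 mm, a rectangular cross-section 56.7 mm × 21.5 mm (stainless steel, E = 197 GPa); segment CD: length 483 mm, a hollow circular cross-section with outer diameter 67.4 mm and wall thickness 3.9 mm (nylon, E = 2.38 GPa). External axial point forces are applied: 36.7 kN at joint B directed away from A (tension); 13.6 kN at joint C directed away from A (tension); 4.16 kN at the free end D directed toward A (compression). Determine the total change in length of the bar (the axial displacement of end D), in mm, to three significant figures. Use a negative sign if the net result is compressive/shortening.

-1.03 mm

Internal axial forces (sectioning from the free end, tension +): N_CD = -4.16 kN, N_BC = 9.44 kN, N_AB = 46.14 kN.
A_AB = 3167 mm².
A_BC = 1219 mm².
A_CD = 778 mm².
δ_AB = 46140·463/(3167·196000) = 0.03442 mm
δ_BC = 9440·573/(1219·197000) = 0.02252 mm
δ_CD = -4160·483/(778·2380) = -1.085 mm
δ = Σδ_i = -1.028 mm.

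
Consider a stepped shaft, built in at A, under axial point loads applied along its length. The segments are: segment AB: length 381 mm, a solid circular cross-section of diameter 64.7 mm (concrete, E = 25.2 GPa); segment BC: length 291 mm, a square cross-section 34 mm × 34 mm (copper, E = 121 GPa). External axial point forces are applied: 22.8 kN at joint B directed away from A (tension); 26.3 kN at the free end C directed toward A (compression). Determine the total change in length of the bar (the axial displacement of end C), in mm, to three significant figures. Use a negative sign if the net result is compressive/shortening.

-0.0708 mm

Internal axial forces (sectioning from the free end, tension +): N_BC = -26.3 kN, N_AB = -3.5 kN.
A_AB = 3288 mm².
A_BC = 1156 mm².
δ_AB = -3500·381/(3288·25200) = -0.0161 mm
δ_BC = -26300·291/(1156·121000) = -0.05471 mm
δ = Σδ_i = -0.07081 mm.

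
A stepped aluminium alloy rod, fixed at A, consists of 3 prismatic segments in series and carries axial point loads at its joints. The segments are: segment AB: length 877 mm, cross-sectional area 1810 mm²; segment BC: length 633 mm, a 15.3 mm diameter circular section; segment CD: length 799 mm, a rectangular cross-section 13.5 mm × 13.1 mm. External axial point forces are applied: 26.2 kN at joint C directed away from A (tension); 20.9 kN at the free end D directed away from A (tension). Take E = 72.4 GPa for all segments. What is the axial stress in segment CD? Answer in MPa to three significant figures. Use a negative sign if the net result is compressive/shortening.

Internal axial forces (sectioning from the free end, tension +): N_CD = 20.9 kN, N_BC = 47.1 kN, N_AB = 47.1 kN.
A_CD = 176.8 mm².
σ_CD = N_CD/A_CD = 20900/176.8 = 118.2 MPa.

118 MPa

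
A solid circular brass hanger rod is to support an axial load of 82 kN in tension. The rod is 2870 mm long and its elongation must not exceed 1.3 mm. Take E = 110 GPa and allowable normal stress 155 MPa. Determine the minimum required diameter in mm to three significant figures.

Required area A ≥ P/σ_allow = 82000/155 = 529 mm².
For a solid circular section, d ≥ √(4A/π) = 25.95 mm.
Elongation limit: A ≥ PL/(Eδ_allow) = 82000·2870/(110000·1.3) = 1646 mm² ⇒ d ≥ 45.78 mm.
The elongation limit governs.

45.8 mm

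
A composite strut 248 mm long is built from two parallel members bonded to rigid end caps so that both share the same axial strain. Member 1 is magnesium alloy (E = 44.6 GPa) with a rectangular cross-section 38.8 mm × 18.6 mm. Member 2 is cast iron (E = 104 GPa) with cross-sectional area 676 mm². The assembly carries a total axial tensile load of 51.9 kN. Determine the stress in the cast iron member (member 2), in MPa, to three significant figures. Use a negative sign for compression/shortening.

52.7 MPa

A_1 = 721.7 mm².
Equal strain + equilibrium ⇒ each member carries load in proportion to AE: A₁E₁ = 32190000 N, A₂E₂ = 70300000 N, ΣAE = 102500000 N.
σ₂ = P·E₂/ΣAE = 51900·104000/102500000 = 52.66 MPa.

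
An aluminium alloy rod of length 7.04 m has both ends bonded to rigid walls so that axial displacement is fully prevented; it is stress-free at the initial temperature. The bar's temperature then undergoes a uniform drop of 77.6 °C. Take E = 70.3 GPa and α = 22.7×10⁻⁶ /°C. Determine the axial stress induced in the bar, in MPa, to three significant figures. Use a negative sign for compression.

Free thermal expansion αLΔT = 22.7e-6 · 7040 · -77.6 = -12.4 mm.
The walls impose strain ε = −(-12.4)/7040 = 1.7615e-03; σ = Eε = 70300 · 1.7615e-03 = 123.8 MPa.

124 MPa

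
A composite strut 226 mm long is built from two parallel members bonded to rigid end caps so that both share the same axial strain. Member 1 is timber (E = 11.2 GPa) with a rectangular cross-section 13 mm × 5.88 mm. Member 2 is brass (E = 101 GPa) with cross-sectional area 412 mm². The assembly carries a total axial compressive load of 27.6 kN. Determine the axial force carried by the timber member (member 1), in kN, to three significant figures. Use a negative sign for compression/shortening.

-0.556 kN

A_1 = 76.44 mm².
Equal strain + equilibrium ⇒ each member carries load in proportion to AE: A₁E₁ = 856100 N, A₂E₂ = 41610000 N, ΣAE = 42470000 N.
F₁ = P·A₁E₁/ΣAE = -27600·856100/42470000 = -556.4 N.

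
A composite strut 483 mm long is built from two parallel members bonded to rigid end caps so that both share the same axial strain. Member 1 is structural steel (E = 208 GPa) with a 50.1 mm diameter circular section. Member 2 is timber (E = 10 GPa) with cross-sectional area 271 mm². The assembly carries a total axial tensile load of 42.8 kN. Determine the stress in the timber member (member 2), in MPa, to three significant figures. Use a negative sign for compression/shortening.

A_1 = 1971 mm².
Equal strain + equilibrium ⇒ each member carries load in proportion to AE: A₁E₁ = 410000000 N, A₂E₂ = 2710000 N, ΣAE = 412800000 N.
σ₂ = P·E₂/ΣAE = 42800·10000/412800000 = 1.037 MPa.

1.04 MPa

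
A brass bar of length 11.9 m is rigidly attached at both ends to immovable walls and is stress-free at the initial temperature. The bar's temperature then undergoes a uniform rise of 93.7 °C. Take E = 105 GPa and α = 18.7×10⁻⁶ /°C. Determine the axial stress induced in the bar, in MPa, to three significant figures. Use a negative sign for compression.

-184 MPa

Free thermal expansion αLΔT = 18.7e-6 · 11900 · 93.7 = 20.85 mm.
The walls impose strain ε = −(20.85)/11900 = -1.7522e-03; σ = Eε = 105000 · -1.7522e-03 = -184 MPa.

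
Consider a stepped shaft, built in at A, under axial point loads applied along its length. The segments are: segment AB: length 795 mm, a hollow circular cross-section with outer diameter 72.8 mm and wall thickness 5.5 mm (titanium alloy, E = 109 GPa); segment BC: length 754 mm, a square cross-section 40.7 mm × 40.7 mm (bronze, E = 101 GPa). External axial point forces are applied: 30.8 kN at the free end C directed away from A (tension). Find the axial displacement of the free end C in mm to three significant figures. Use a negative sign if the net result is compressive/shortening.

Internal axial forces (sectioning from the free end, tension +): N_BC = 30.8 kN, N_AB = 30.8 kN.
A_AB = 1163 mm².
A_BC = 1656 mm².
δ_AB = 30800·795/(1163·109000) = 0.1932 mm
δ_BC = 30800·754/(1656·101000) = 0.1388 mm
δ = Σδ_i = 0.332 mm.

0.332 mm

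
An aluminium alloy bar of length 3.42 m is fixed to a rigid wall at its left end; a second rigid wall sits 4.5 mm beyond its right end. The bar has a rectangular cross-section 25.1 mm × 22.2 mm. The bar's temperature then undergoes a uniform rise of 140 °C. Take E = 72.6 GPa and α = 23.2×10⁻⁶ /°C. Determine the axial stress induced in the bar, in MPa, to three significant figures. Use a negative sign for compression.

Free thermal expansion αLΔT = 23.2e-6 · 3420 · 140 = 11.11 mm.
The walls engage after the gap closes; constrained expansion = 11.11 − 4.5 = 6.608 mm.
The walls impose strain ε = −(6.608)/3420 = -1.9322e-03; σ = Eε = 72600 · -1.9322e-03 = -140.3 MPa.

-140 MPa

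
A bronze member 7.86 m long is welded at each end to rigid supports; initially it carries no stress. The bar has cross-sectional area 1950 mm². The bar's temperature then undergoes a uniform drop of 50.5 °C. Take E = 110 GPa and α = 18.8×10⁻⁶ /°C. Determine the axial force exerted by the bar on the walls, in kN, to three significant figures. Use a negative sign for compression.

Free thermal expansion αLΔT = 18.8e-6 · 7860 · -50.5 = -7.462 mm.
The walls impose strain ε = −(-7.462)/7860 = 9.4940e-04; σ = Eε = 110000 · 9.4940e-04 = 104.4 MPa.
Wall reaction R = σ·A = 104.4·1950 = 203600 N = 203.6 kN.

204 kN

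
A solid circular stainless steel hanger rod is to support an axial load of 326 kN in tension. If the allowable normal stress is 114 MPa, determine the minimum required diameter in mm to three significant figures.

Required area A ≥ P/σ_allow = 326000/114 = 2860 mm².
For a solid circular section, d ≥ √(4A/π) = 60.34 mm.

60.3 mm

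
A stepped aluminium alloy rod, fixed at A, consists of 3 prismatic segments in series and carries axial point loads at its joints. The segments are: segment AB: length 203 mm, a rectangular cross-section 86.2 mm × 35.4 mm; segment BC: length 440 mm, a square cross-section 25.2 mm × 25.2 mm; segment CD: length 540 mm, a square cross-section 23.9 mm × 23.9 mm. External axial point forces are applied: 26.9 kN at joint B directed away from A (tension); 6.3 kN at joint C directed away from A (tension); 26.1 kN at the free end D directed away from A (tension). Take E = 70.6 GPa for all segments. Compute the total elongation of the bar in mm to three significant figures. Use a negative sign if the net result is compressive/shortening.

Internal axial forces (sectioning from the free end, tension +): N_CD = 26.1 kN, N_BC = 32.4 kN, N_AB = 59.3 kN.
A_AB = 3051 mm².
A_BC = 635 mm².
A_CD = 571.2 mm².
δ_AB = 59300·203/(3051·70600) = 0.05588 mm
δ_BC = 32400·440/(635·70600) = 0.318 mm
δ_CD = 26100·540/(571.2·70600) = 0.3495 mm
δ = Σδ_i = 0.7233 mm.

0.723 mm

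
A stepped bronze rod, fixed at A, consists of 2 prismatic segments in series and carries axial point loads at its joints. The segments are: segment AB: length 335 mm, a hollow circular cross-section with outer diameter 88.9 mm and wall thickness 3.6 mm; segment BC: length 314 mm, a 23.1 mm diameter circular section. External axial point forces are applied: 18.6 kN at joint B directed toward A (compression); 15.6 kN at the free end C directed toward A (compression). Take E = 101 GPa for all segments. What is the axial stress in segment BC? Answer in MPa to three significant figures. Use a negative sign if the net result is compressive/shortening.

Internal axial forces (sectioning from the free end, tension +): N_BC = -15.6 kN, N_AB = -34.2 kN.
A_BC = 419.1 mm².
σ_BC = N_BC/A_BC = -15600/419.1 = -37.22 MPa.

-37.2 MPa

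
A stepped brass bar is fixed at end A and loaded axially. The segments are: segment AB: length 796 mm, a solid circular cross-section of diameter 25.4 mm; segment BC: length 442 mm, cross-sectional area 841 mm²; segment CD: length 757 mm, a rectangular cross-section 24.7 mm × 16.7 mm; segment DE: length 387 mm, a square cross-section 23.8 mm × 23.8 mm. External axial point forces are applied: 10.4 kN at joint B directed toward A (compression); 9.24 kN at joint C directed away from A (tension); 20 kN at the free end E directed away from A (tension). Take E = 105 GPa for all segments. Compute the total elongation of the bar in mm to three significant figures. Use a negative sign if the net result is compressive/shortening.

0.908 mm

Internal axial forces (sectioning from the free end, tension +): N_DE = 20 kN, N_CD = 20 kN, N_BC = 29.24 kN, N_AB = 18.84 kN.
A_AB = 506.7 mm².
A_CD = 412.5 mm².
A_DE = 566.4 mm².
δ_AB = 18840·796/(506.7·105000) = 0.2819 mm
δ_BC = 29240·442/(841·105000) = 0.1464 mm
δ_CD = 20000·757/(412.5·105000) = 0.3496 mm
δ_DE = 20000·387/(566.4·105000) = 0.1301 mm
δ = Σδ_i = 0.9079 mm.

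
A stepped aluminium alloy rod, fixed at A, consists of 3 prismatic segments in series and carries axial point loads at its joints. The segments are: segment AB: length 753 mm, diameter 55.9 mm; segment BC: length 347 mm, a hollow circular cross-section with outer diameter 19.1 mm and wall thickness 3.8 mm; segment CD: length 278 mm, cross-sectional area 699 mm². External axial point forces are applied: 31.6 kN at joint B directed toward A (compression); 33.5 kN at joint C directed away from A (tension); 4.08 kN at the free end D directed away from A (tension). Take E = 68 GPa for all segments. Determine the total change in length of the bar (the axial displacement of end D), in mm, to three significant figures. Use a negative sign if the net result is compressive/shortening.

Internal axial forces (sectioning from the free end, tension +): N_CD = 4.08 kN, N_BC = 37.58 kN, N_AB = 5.98 kN.
A_AB = 2454 mm².
A_BC = 182.7 mm².
δ_AB = 5980·753/(2454·68000) = 0.02698 mm
δ_BC = 37580·347/(182.7·68000) = 1.05 mm
δ_CD = 4080·278/(699·68000) = 0.02386 mm
δ = Σδ_i = 1.101 mm.

1.10 mm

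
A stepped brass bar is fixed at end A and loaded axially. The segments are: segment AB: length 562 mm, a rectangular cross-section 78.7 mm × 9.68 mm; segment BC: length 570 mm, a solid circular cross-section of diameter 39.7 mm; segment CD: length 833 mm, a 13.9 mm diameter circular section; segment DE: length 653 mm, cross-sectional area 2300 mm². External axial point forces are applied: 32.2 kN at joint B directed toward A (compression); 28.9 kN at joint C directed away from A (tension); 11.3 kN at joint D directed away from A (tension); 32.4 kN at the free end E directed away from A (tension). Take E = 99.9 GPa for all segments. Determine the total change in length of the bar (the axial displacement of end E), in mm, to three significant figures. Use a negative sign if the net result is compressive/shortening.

Internal axial forces (sectioning from the free end, tension +): N_DE = 32.4 kN, N_CD = 43.7 kN, N_BC = 72.6 kN, N_AB = 40.4 kN.
A_AB = 761.8 mm².
A_BC = 1238 mm².
A_CD = 151.7 mm².
δ_AB = 40400·562/(761.8·99900) = 0.2983 mm
δ_BC = 72600·570/(1238·99900) = 0.3346 mm
δ_CD = 43700·833/(151.7·99900) = 2.401 mm
δ_DE = 32400·653/(2300·99900) = 0.09208 mm
δ = Σδ_i = 3.126 mm.

3.13 mm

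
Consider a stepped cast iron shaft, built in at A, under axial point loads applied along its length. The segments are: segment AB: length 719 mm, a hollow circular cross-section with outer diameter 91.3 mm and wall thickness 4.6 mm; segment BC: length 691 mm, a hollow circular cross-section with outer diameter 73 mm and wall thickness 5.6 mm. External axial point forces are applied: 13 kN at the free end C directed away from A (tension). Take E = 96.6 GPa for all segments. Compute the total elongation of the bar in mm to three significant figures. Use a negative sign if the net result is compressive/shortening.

0.156 mm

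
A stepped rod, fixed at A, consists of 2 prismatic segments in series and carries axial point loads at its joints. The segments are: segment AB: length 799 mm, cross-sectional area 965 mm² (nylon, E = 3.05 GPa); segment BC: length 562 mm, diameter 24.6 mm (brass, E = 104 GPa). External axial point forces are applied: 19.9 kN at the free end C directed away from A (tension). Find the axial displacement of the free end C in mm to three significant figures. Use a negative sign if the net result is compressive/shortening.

5.63 mm

Internal axial forces (sectioning from the free end, tension +): N_BC = 19.9 kN, N_AB = 19.9 kN.
A_BC = 475.3 mm².
δ_AB = 19900·799/(965·3050) = 5.402 mm
δ_BC = 19900·562/(475.3·104000) = 0.2263 mm
δ = Σδ_i = 5.628 mm.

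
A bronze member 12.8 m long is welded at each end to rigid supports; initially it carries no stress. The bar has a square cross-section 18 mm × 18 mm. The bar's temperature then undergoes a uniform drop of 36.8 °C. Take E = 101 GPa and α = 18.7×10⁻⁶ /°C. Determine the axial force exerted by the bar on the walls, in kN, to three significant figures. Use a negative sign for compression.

22.5 kN

Free thermal expansion αLΔT = 18.7e-6 · 12800 · -36.8 = -8.808 mm.
The walls impose strain ε = −(-8.808)/12800 = 6.8816e-04; σ = Eε = 101000 · 6.8816e-04 = 69.5 MPa.
Wall reaction R = σ·A = 69.5·324 = 22520 N = 22.52 kN.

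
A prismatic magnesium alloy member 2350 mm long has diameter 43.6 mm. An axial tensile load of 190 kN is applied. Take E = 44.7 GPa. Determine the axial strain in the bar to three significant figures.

A = 1493 mm².
σ = N/A = 127.3 MPa; ε = σ/E = 127.3/44700 = 2.847e-03.

0.00285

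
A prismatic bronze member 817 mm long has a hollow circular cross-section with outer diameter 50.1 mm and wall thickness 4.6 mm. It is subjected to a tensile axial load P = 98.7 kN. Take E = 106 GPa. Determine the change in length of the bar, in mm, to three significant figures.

A = 657.5 mm².
δ_mech = NL/(AE) = 98700·817/(657.5·106000) = 1.157 mm.

1.16 mm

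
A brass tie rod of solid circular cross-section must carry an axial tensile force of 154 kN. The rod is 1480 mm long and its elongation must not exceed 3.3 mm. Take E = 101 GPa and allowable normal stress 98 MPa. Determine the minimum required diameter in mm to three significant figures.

44.7 mm

Required area A ≥ P/σ_allow = 154000/98 = 1571 mm².
For a solid circular section, d ≥ √(4A/π) = 44.73 mm.
Elongation limit: A ≥ PL/(Eδ_allow) = 154000·1480/(101000·3.3) = 683.8 mm² ⇒ d ≥ 29.51 mm.
The stress limit governs.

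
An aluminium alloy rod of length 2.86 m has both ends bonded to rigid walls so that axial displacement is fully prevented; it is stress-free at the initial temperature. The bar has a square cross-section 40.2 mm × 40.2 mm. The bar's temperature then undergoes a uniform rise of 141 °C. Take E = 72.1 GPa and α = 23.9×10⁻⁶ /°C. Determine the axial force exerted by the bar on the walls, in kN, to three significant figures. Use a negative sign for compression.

-393 kN

Free thermal expansion αLΔT = 23.9e-6 · 2860 · 141 = 9.638 mm.
The walls impose strain ε = −(9.638)/2860 = -3.3699e-03; σ = Eε = 72100 · -3.3699e-03 = -243 MPa.
Wall reaction R = σ·A = -243·1616 = -392600 N = -392.6 kN.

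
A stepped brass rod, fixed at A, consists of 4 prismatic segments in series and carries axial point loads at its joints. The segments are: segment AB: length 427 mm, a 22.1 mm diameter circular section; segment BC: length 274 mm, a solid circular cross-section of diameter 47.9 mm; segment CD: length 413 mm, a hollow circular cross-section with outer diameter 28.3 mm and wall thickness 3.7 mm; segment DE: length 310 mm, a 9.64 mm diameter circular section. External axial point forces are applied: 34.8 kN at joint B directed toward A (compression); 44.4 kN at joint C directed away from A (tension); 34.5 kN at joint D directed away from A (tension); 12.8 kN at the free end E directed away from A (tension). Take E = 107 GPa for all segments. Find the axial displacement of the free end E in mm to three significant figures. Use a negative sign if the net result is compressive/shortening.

1.87 mm

Internal axial forces (sectioning from the free end, tension +): N_DE = 12.8 kN, N_CD = 47.3 kN, N_BC = 91.7 kN, N_AB = 56.9 kN.
A_AB = 383.6 mm².
A_BC = 1802 mm².
A_CD = 285.9 mm².
A_DE = 72.99 mm².
δ_AB = 56900·427/(383.6·107000) = 0.5919 mm
δ_BC = 91700·274/(1802·107000) = 0.1303 mm
δ_CD = 47300·413/(285.9·107000) = 0.6385 mm
δ_DE = 12800·310/(72.99·107000) = 0.5081 mm
δ = Σδ_i = 1.869 mm.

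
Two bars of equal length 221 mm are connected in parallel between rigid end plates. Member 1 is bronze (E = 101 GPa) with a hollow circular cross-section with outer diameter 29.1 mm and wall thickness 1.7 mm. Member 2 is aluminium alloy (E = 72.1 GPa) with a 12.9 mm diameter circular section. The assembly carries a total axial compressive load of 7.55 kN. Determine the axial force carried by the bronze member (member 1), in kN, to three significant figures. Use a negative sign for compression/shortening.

A_1 = 146.3 mm².
A_2 = 130.7 mm².
Equal strain + equilibrium ⇒ each member carries load in proportion to AE: A₁E₁ = 14780000 N, A₂E₂ = 9423000 N, ΣAE = 24200000 N.
F₁ = P·A₁E₁/ΣAE = -7550·14780000/24200000 = -4610 N.

-4.61 kN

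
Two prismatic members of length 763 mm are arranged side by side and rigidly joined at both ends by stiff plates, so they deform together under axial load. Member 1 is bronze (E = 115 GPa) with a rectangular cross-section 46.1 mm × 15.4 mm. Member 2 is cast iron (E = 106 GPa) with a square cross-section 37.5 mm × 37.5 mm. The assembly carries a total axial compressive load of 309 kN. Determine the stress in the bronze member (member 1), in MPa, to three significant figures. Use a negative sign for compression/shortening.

A_1 = 709.9 mm².
A_2 = 1406 mm².
Equal strain + equilibrium ⇒ each member carries load in proportion to AE: A₁E₁ = 81640000 N, A₂E₂ = 149100000 N, ΣAE = 230700000 N.
σ₁ = P·E₁/ΣAE = -309000·115000/230700000 = -154 MPa.

-154 MPa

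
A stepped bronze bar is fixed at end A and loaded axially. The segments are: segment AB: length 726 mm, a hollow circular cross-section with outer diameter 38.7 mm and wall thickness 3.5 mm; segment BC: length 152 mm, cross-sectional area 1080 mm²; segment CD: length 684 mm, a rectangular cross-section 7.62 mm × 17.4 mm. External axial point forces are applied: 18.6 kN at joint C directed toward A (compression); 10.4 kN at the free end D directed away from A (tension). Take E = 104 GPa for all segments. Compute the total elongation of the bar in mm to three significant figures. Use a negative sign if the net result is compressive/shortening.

Internal axial forces (sectioning from the free end, tension +): N_CD = 10.4 kN, N_BC = -8.2 kN, N_AB = -8.2 kN.
A_AB = 387 mm².
A_CD = 132.6 mm².
δ_AB = -8200·726/(387·104000) = -0.1479 mm
δ_BC = -8200·152/(1080·104000) = -0.0111 mm
δ_CD = 10400·684/(132.6·104000) = 0.5159 mm
δ = Σδ_i = 0.3569 mm.

0.357 mm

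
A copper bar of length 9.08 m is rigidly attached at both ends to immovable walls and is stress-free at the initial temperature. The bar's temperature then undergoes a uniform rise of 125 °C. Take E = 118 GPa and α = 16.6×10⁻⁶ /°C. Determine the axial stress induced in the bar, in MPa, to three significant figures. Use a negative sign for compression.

Free thermal expansion αLΔT = 16.6e-6 · 9080 · 125 = 18.84 mm.
The walls impose strain ε = −(18.84)/9080 = -2.0750e-03; σ = Eε = 118000 · -2.0750e-03 = -244.8 MPa.

-245 MPa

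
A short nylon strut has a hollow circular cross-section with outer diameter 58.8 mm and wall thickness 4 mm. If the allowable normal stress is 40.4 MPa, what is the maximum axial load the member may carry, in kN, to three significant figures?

A = 688.6 mm².
P_max = σ_allow · A = 40.4 · 688.6 = 27820 N = 27.82 kN.

27.8 kN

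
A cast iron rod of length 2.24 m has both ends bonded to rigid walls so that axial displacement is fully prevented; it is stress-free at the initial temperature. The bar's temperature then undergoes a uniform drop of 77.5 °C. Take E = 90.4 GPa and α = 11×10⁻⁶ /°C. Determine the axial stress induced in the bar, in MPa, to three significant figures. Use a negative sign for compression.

77.1 MPa

Free thermal expansion αLΔT = 11e-6 · 2240 · -77.5 = -1.91 mm.
The walls impose strain ε = −(-1.91)/2240 = 8.5250e-04; σ = Eε = 90400 · 8.5250e-04 = 77.07 MPa.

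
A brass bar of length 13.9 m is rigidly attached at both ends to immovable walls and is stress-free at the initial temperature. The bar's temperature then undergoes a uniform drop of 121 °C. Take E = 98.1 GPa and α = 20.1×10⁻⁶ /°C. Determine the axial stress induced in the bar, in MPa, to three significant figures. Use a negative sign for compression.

Free thermal expansion αLΔT = 20.1e-6 · 13900 · -121 = -33.81 mm.
The walls impose strain ε = −(-33.81)/13900 = 2.4321e-03; σ = Eε = 98100 · 2.4321e-03 = 238.6 MPa.

239 MPa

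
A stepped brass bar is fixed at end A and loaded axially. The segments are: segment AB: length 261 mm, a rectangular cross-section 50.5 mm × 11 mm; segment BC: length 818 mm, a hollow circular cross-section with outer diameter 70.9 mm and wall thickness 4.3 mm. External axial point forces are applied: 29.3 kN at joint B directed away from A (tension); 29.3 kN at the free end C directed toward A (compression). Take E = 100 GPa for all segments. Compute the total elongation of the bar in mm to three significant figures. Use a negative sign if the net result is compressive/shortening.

-0.266 mm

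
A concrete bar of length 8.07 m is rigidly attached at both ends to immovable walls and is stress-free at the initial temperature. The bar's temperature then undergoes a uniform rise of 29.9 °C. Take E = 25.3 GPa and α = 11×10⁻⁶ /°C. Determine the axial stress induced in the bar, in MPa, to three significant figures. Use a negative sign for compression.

Free thermal expansion αLΔT = 11e-6 · 8070 · 29.9 = 2.654 mm.
The walls impose strain ε = −(2.654)/8070 = -3.2890e-04; σ = Eε = 25300 · -3.2890e-04 = -8.321 MPa.

-8.32 MPa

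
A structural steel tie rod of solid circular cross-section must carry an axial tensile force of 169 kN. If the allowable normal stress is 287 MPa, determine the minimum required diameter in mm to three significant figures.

Required area A ≥ P/σ_allow = 169000/287 = 588.9 mm².
For a solid circular section, d ≥ √(4A/π) = 27.38 mm.

27.4 mm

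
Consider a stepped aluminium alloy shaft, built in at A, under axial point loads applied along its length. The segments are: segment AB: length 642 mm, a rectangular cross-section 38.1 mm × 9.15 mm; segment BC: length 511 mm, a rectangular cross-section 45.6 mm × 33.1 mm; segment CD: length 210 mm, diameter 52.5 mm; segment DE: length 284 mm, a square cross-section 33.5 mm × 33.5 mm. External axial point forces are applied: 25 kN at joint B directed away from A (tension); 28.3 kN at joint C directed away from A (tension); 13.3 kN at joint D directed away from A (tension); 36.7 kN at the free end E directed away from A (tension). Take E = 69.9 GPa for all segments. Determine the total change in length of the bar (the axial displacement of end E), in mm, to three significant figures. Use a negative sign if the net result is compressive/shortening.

Internal axial forces (sectioning from the free end, tension +): N_DE = 36.7 kN, N_CD = 50 kN, N_BC = 78.3 kN, N_AB = 103.3 kN.
A_AB = 348.6 mm².
A_BC = 1509 mm².
A_CD = 2165 mm².
A_DE = 1122 mm².
δ_AB = 103300·642/(348.6·69900) = 2.722 mm
δ_BC = 78300·511/(1509·69900) = 0.3792 mm
δ_CD = 50000·210/(2165·69900) = 0.06939 mm
δ_DE = 36700·284/(1122·69900) = 0.1329 mm
δ = Σδ_i = 3.303 mm.

3.30 mm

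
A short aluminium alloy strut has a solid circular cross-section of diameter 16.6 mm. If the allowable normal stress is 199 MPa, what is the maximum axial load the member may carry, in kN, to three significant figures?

43.1 kN

A = 216.4 mm².
P_max = σ_allow · A = 199 · 216.4 = 43070 N = 43.07 kN.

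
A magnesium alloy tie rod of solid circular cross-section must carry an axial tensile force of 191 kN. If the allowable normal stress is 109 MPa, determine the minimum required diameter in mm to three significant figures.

Required area A ≥ P/σ_allow = 191000/109 = 1752 mm².
For a solid circular section, d ≥ √(4A/π) = 47.23 mm.

47.2 mm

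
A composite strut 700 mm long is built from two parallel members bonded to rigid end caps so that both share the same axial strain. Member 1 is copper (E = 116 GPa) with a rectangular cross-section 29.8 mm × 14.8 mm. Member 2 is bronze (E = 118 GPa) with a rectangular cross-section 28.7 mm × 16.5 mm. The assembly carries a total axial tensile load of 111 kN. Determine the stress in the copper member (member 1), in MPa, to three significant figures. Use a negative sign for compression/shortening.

120 MPa

A_1 = 441 mm².
A_2 = 473.6 mm².
Equal strain + equilibrium ⇒ each member carries load in proportion to AE: A₁E₁ = 51160000 N, A₂E₂ = 55880000 N, ΣAE = 107000000 N.
σ₁ = P·E₁/ΣAE = 111000·116000/107000000 = 120.3 MPa.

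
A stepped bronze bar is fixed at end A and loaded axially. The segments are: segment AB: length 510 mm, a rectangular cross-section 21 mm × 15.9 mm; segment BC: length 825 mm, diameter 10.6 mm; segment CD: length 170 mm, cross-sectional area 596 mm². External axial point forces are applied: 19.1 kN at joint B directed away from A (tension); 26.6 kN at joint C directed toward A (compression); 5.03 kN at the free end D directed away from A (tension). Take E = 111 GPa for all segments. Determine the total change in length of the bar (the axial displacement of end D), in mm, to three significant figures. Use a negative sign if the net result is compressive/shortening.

-1.84 mm

Internal axial forces (sectioning from the free end, tension +): N_CD = 5.03 kN, N_BC = -21.57 kN, N_AB = -2.47 kN.
A_AB = 333.9 mm².
A_BC = 88.25 mm².
δ_AB = -2470·510/(333.9·111000) = -0.03399 mm
δ_BC = -21570·825/(88.25·111000) = -1.817 mm
δ_CD = 5030·170/(596·111000) = 0.01293 mm
δ = Σδ_i = -1.838 mm.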